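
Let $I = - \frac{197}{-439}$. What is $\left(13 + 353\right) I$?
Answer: $\frac{72102}{439} \approx 164.24$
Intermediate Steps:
$I = \frac{197}{439}$ ($I = \left(-197\right) \left(- \frac{1}{439}\right) = \frac{197}{439} \approx 0.44875$)
$\left(13 + 353\right) I = \left(13 + 353\right) \frac{197}{439} = 366 \cdot \frac{197}{439} = \frac{72102}{439}$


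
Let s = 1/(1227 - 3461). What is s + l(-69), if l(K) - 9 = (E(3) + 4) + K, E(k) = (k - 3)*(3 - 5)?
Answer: -125105/2234 ≈ -56.000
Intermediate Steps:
E(k) = 6 - 2*k (E(k) = (-3 + k)*(-2) = 6 - 2*k)
s = -1/2234 (s = 1/(-2234) = -1/2234 ≈ -0.00044763)
l(K) = 13 + K (l(K) = 9 + (((6 - 2*3) + 4) + K) = 9 + (((6 - 6) + 4) + K) = 9 + ((0 + 4) + K) = 9 + (4 + K) = 13 + K)
s + l(-69) = -1/2234 + (13 - 69) = -1/2234 - 56 = -125105/2234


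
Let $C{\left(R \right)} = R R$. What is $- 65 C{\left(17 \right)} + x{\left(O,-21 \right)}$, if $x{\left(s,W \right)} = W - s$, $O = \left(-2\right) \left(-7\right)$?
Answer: $-18820$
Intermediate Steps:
$C{\left(R \right)} = R^{2}$
$O = 14$
$- 65 C{\left(17 \right)} + x{\left(O,-21 \right)} = - 65 \cdot 17^{2} - 35 = \left(-65\right) 289 - 35 = -18785 - 35 = -18820$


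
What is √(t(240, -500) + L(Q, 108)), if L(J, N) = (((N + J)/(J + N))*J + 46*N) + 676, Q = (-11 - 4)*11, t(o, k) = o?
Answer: √5719 ≈ 75.624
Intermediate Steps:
Q = -165 (Q = -15*11 = -165)
L(J, N) = 676 + J + 46*N (L(J, N) = (((J + N)/(J + N))*J + 46*N) + 676 = (1*J + 46*N) + 676 = (J + 46*N) + 676 = 676 + J + 46*N)
√(t(240, -500) + L(Q, 108)) = √(240 + (676 - 165 + 46*108)) = √(240 + (676 - 165 + 4968)) = √(240 + 5479) = √5719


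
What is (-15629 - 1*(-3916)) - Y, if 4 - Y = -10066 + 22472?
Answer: 689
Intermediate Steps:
Y = -12402 (Y = 4 - (-10066 + 22472) = 4 - 1*12406 = 4 - 12406 = -12402)
(-15629 - 1*(-3916)) - Y = (-15629 - 1*(-3916)) - 1*(-12402) = (-15629 + 3916) + 12402 = -11713 + 12402 = 689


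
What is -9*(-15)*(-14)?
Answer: -1890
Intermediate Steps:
-9*(-15)*(-14) = 135*(-14) = -1890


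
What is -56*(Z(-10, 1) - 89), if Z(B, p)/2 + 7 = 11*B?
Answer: 18088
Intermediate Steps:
Z(B, p) = -14 + 22*B (Z(B, p) = -14 + 2*(11*B) = -14 + 22*B)
-56*(Z(-10, 1) - 89) = -56*((-14 + 22*(-10)) - 89) = -56*((-14 - 220) - 89) = -56*(-234 - 89) = -56*(-323) = 18088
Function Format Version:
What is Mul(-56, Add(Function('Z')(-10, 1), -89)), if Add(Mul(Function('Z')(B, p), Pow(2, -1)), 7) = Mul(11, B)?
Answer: 18088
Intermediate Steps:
Function('Z')(B, p) = Add(-14, Mul(22, B)) (Function('Z')(B, p) = Add(-14, Mul(2, Mul(11, B))) = Add(-14, Mul(22, B)))
Mul(-56, Add(Function('Z')(-10, 1), -89)) = Mul(-56, Add(Add(-14, Mul(22, -10)), -89)) = Mul(-56, Add(Add(-14, -220), -89)) = Mul(-56, Add(-234, -89)) = Mul(-56, -323) = 18088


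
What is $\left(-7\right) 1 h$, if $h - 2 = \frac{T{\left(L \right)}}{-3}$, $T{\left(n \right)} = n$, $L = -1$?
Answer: $- \frac{49}{3} \approx -16.333$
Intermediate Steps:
$h = \frac{7}{3}$ ($h = 2 - \frac{1}{-3} = 2 - - \frac{1}{3} = 2 + \frac{1}{3} = \frac{7}{3} \approx 2.3333$)
$\left(-7\right) 1 h = \left(-7\right) 1 \cdot \frac{7}{3} = \left(-7\right) \frac{7}{3} = - \frac{49}{3}$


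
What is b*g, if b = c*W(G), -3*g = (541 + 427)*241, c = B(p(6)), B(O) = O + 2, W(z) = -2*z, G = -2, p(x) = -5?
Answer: 933152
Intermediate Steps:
B(O) = 2 + O
c = -3 (c = 2 - 5 = -3)
g = -233288/3 (g = -(541 + 427)*241/3 = -968*241/3 = -⅓*233288 = -233288/3 ≈ -77763.)
b = -12 (b = -(-6)*(-2) = -3*4 = -12)
b*g = -12*(-233288/3) = 933152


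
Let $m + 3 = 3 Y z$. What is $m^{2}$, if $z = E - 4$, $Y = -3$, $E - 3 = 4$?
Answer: $900$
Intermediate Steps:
$E = 7$ ($E = 3 + 4 = 7$)
$z = 3$ ($z = 7 - 4 = 3$)
$m = -30$ ($m = -3 + 3 \left(-3\right) 3 = -3 - 27 = -30$)
$m^{2} = \left(-30\right)^{2} = 900$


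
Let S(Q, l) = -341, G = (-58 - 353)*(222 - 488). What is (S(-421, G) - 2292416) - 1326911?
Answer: -3619668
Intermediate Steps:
G = 109326 (G = -411*(-266) = 109326)
(S(-421, G) - 2292416) - 1326911 = (-341 - 2292416) - 1326911 = -2292757 - 1326911 = -3619668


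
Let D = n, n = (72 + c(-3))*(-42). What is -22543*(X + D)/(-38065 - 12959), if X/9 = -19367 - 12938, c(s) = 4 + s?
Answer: -2207793791/17008 ≈ -1.2981e+5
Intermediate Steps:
n = -3066 (n = (72 + (4 - 3))*(-42) = (72 + 1)*(-42) = 73*(-42) = -3066)
D = -3066
X = -290745 (X = 9*(-19367 - 12938) = 9*(-32305) = -290745)
-22543*(X + D)/(-38065 - 12959) = -22543*(-290745 - 3066)/(-38065 - 12959) = -22543/((-51024/(-293811))) = -22543/((-51024*(-1/293811))) = -22543/17008/97937 = -22543*97937/17008 = -2207793791/17008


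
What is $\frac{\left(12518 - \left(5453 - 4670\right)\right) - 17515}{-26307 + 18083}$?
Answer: $\frac{1445}{2056} \approx 0.70282$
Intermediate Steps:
$\frac{\left(12518 - \left(5453 - 4670\right)\right) - 17515}{-26307 + 18083} = \frac{\left(12518 - 783\right) - 17515}{-8224} = \left(\left(12518 - 783\right) - 17515\right) \left(- \frac{1}{8224}\right) = \left(11735 - 17515\right) \left(- \frac{1}{8224}\right) = \left(-5780\right) \left(- \frac{1}{8224}\right) = \frac{1445}{2056}$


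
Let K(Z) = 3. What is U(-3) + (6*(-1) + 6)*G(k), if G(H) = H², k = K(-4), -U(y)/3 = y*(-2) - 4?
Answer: -6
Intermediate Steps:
U(y) = 12 + 6*y (U(y) = -3*(y*(-2) - 4) = -3*(-2*y - 4) = -3*(-4 - 2*y) = 12 + 6*y)
k = 3
U(-3) + (6*(-1) + 6)*G(k) = (12 + 6*(-3)) + (6*(-1) + 6)*3² = (12 - 18) + (-6 + 6)*9 = -6 + 0*9 = -6 + 0 = -6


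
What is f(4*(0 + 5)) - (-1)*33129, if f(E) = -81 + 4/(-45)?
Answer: 1487156/45 ≈ 33048.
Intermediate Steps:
f(E) = -3649/45 (f(E) = -81 + 4*(-1/45) = -81 - 4/45 = -3649/45)
f(4*(0 + 5)) - (-1)*33129 = -3649/45 - (-1)*33129 = -3649/45 - 1*(-33129) = -3649/45 + 33129 = 1487156/45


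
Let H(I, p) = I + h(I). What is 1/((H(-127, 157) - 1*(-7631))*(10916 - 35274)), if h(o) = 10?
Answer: -1/183026012 ≈ -5.4637e-9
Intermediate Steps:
H(I, p) = 10 + I (H(I, p) = I + 10 = 10 + I)
1/((H(-127, 157) - 1*(-7631))*(10916 - 35274)) = 1/(((10 - 127) - 1*(-7631))*(10916 - 35274)) = 1/((-117 + 7631)*(-24358)) = 1/(7514*(-24358)) = 1/(-183026012) = -1/183026012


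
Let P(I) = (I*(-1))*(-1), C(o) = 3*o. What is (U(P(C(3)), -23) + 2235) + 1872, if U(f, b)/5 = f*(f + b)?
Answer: 3477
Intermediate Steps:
P(I) = I (P(I) = -I*(-1) = I)
U(f, b) = 5*f*(b + f) (U(f, b) = 5*(f*(f + b)) = 5*(f*(b + f)) = 5*f*(b + f))
(U(P(C(3)), -23) + 2235) + 1872 = (5*(3*3)*(-23 + 3*3) + 2235) + 1872 = (5*9*(-23 + 9) + 2235) + 1872 = (5*9*(-14) + 2235) + 1872 = (-630 + 2235) + 1872 = 1605 + 1872 = 3477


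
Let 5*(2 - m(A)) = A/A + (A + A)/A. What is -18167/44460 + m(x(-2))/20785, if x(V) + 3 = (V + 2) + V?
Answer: -377538851/924101100 ≈ -0.40855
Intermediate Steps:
x(V) = -1 + 2*V (x(V) = -3 + ((V + 2) + V) = -3 + ((2 + V) + V) = -3 + (2 + 2*V) = -1 + 2*V)
m(A) = 7/5 (m(A) = 2 - (A/A + (A + A)/A)/5 = 2 - (1 + (2*A)/A)/5 = 2 - (1 + 2)/5 = 2 - ⅕*3 = 2 - ⅗ = 7/5)
-18167/44460 + m(x(-2))/20785 = -18167/44460 + (7/5)/20785 = -18167*1/44460 + (7/5)*(1/20785) = -18167/44460 + 7/103925 = -377538851/924101100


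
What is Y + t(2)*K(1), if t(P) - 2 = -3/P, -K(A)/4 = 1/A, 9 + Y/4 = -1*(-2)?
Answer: -30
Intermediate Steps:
Y = -28 (Y = -36 + 4*(-1*(-2)) = -36 + 4*2 = -36 + 8 = -28)
K(A) = -4/A
t(P) = 2 - 3/P
Y + t(2)*K(1) = -28 + (2 - 3/2)*(-4/1) = -28 + (2 - 3*½)*(-4*1) = -28 + (2 - 3/2)*(-4) = -28 + (½)*(-4) = -28 - 2 = -30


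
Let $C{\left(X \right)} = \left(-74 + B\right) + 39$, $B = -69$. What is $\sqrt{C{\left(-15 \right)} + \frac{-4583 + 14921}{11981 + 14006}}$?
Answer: $\frac{i \sqrt{69965059970}}{25987} \approx 10.179 i$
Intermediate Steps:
$C{\left(X \right)} = -104$ ($C{\left(X \right)} = \left(-74 - 69\right) + 39 = -143 + 39 = -104$)
$\sqrt{C{\left(-15 \right)} + \frac{-4583 + 14921}{11981 + 14006}} = \sqrt{-104 + \frac{-4583 + 14921}{11981 + 14006}} = \sqrt{-104 + \frac{10338}{25987}} = \sqrt{- \frac{2692310}{25987}} = \frac{i \sqrt{69965059970}}{25987}$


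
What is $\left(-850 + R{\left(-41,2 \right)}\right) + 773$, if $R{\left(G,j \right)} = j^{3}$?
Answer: $-69$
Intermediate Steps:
$\left(-850 + R{\left(-41,2 \right)}\right) + 773 = \left(-850 + 2^{3}\right) + 773 = \left(-850 + 8\right) + 773 = -842 + 773 = -69$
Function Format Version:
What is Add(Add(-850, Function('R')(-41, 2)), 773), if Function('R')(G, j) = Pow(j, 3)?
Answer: -69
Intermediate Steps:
Add(Add(-850, Function('R')(-41, 2)), 773) = Add(Add(-850, Pow(2, 3)), 773) = Add(Add(-850, 8), 773) = Add(-842, 773) = -69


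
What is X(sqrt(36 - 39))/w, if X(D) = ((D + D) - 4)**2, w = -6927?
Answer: -4/6927 + 16*I*sqrt(3)/6927 ≈ -0.00057745 + 0.0040007*I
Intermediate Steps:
X(D) = (-4 + 2*D)**2 (X(D) = (2*D - 4)**2 = (-4 + 2*D)**2)
X(sqrt(36 - 39))/w = (4*(-2 + sqrt(36 - 39))**2)/(-6927) = (4*(-2 + sqrt(-3))**2)*(-1/6927) = (4*(-2 + I*sqrt(3))**2)*(-1/6927) = -4*(-2 + I*sqrt(3))**2/6927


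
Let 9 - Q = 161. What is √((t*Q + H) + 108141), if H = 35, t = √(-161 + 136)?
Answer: 2*√(27044 - 190*I) ≈ 328.9 - 1.1554*I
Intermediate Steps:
Q = -152 (Q = 9 - 1*161 = 9 - 161 = -152)
t = 5*I (t = √(-25) = 5*I ≈ 5.0*I)
√((t*Q + H) + 108141) = √(((5*I)*(-152) + 35) + 108141) = √((-760*I + 35) + 108141) = √((35 - 760*I) + 108141) = √(108176 - 760*I)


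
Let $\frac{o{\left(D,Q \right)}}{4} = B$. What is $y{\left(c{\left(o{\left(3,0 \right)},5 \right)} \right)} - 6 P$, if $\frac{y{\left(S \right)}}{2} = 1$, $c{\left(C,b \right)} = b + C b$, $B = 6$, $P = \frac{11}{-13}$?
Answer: $\frac{92}{13} \approx 7.0769$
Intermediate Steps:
$P = - \frac{11}{13}$ ($P = 11 \left(- \frac{1}{13}\right) = - \frac{11}{13} \approx -0.84615$)
$o{\left(D,Q \right)} = 24$ ($o{\left(D,Q \right)} = 4 \cdot 6 = 24$)
$y{\left(S \right)} = 2$ ($y{\left(S \right)} = 2 \cdot 1 = 2$)
$y{\left(c{\left(o{\left(3,0 \right)},5 \right)} \right)} - 6 P = 2 - - \frac{66}{13} = 2 + \frac{66}{13} = \frac{92}{13}$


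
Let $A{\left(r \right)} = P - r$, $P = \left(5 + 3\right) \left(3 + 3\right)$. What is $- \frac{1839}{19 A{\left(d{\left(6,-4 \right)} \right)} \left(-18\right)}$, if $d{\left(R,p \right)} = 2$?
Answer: $\frac{613}{5244} \approx 0.1169$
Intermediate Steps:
$P = 48$ ($P = 8 \cdot 6 = 48$)
$A{\left(r \right)} = 48 - r$
$- \frac{1839}{19 A{\left(d{\left(6,-4 \right)} \right)} \left(-18\right)} = - \frac{1839}{19 \left(48 - 2\right) \left(-18\right)} = - \frac{1839}{19 \cdot 46 \left(-18\right)} = - \frac{1839}{874 \left(-18\right)} = - \frac{1839}{-15732} = \left(-1839\right) \left(- \frac{1}{15732}\right) = \frac{613}{5244}$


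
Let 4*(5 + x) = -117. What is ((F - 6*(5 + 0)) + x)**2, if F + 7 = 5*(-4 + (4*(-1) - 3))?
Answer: 255025/16 ≈ 15939.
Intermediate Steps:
F = -62 (F = -7 + 5*(-4 + (4*(-1) - 3)) = -7 + 5*(-4 + (-4 - 3)) = -7 + 5*(-4 - 7) = -7 + 5*(-11) = -7 - 55 = -62)
x = -137/4 (x = -5 + (1/4)*(-117) = -5 - 117/4 = -137/4 ≈ -34.250)
((F - 6*(5 + 0)) + x)**2 = ((-62 - 6*(5 + 0)) - 137/4)**2 = ((-62 - 6*5) - 137/4)**2 = ((-62 - 1*30) - 137/4)**2 = ((-62 - 30) - 137/4)**2 = (-92 - 137/4)**2 = (-505/4)**2 = 255025/16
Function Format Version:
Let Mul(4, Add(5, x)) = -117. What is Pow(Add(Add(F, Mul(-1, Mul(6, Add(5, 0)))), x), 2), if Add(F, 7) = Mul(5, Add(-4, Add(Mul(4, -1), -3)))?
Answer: Rational(255025, 16) ≈ 15939.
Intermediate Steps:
F = -62 (F = Add(-7, Mul(5, Add(-4, Add(Mul(4, -1), -3)))) = Add(-7, Mul(5, Add(-4, Add(-4, -3)))) = Add(-7, Mul(5, Add(-4, -7))) = Add(-7, Mul(5, -11)) = Add(-7, -55) = -62)
x = Rational(-137, 4) (x = Add(-5, Mul(Rational(1, 4), -117)) = Add(-5, Rational(-117, 4)) = Rational(-137, 4) ≈ -34.250)
Pow(Add(Add(F, Mul(-1, Mul(6, Add(5, 0)))), x), 2) = Pow(Add(Add(-62, Mul(-1, Mul(6, Add(5, 0)))), Rational(-137, 4)), 2) = Pow(Add(Add(-62, Mul(-1, Mul(6, 5))), Rational(-137, 4)), 2) = Pow(Add(Add(-62, Mul(-1, 30)), Rational(-137, 4)), 2) = Pow(Add(Add(-62, -30), Rational(-137, 4)), 2) = Pow(Add(-92, Rational(-137, 4)), 2) = Pow(Rational(-505, 4), 2) = Rational(255025, 16)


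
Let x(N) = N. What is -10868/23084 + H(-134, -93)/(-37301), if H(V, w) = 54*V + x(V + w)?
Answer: -58277844/215264071 ≈ -0.27073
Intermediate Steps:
H(V, w) = w + 55*V (H(V, w) = 54*V + (V + w) = w + 55*V)
-10868/23084 + H(-134, -93)/(-37301) = -10868/23084 + (-93 + 55*(-134))/(-37301) = -10868*1/23084 + (-93 - 7370)*(-1/37301) = -2717/5771 - 7463*(-1/37301) = -2717/5771 + 7463/37301 = -58277844/215264071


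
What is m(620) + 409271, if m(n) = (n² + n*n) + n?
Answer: 1178691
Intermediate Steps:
m(n) = n + 2*n² (m(n) = (n² + n²) + n = 2*n² + n = n + 2*n²)
m(620) + 409271 = 620*(1 + 2*620) + 409271 = 620*(1 + 1240) + 409271 = 620*1241 + 409271 = 769420 + 409271 = 1178691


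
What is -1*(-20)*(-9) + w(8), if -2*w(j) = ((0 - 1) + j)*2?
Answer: -187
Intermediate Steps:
w(j) = 1 - j (w(j) = -((0 - 1) + j)*2/2 = -(-1 + j)*2/2 = -(-2 + 2*j)/2 = 1 - j)
-1*(-20)*(-9) + w(8) = -1*(-20)*(-9) + (1 - 1*8) = 20*(-9) + (1 - 8) = -180 - 7 = -187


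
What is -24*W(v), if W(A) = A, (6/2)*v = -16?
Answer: 128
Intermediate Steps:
v = -16/3 (v = (⅓)*(-16) = -16/3 ≈ -5.3333)
-24*W(v) = -24*(-16/3) = 128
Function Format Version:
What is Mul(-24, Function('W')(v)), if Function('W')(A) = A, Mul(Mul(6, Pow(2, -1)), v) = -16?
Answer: 128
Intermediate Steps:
v = Rational(-16, 3) (v = Mul(Rational(1, 3), -16) = Rational(-16, 3) ≈ -5.3333)
Mul(-24, Function('W')(v)) = Mul(-24, Rational(-16, 3)) = 128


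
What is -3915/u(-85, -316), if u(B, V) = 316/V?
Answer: 3915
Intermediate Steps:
-3915/u(-85, -316) = -3915/(316/(-316)) = -3915/(316*(-1/316)) = -3915/(-1) = -3915*(-1) = 3915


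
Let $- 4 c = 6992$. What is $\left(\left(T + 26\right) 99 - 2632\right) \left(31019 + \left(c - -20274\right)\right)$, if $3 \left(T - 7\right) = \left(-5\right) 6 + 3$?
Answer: $-12683520$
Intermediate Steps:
$c = -1748$ ($c = \left(- \frac{1}{4}\right) 6992 = -1748$)
$T = -2$ ($T = 7 + \frac{\left(-5\right) 6 + 3}{3} = 7 + \frac{-30 + 3}{3} = 7 + \frac{1}{3} \left(-27\right) = 7 - 9 = -2$)
$\left(\left(T + 26\right) 99 - 2632\right) \left(31019 + \left(c - -20274\right)\right) = \left(\left(-2 + 26\right) 99 - 2632\right) \left(31019 - -18526\right) = \left(24 \cdot 99 - 2632\right) \left(31019 + \left(-1748 + 20274\right)\right) = \left(2376 - 2632\right) \left(31019 + 18526\right) = \left(-256\right) 49545 = -12683520$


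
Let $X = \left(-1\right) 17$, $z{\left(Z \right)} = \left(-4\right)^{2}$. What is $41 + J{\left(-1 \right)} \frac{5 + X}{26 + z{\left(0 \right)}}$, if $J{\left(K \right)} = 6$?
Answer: $\frac{275}{7} \approx 39.286$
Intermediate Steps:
$z{\left(Z \right)} = 16$
$X = -17$
$41 + J{\left(-1 \right)} \frac{5 + X}{26 + z{\left(0 \right)}} = 41 + 6 \frac{5 - 17}{26 + 16} = 41 + 6 \left(- \frac{12}{42}\right) = 41 + 6 \left(\left(-12\right) \frac{1}{42}\right) = 41 + 6 \left(- \frac{2}{7}\right) = 41 - \frac{12}{7} = \frac{275}{7}$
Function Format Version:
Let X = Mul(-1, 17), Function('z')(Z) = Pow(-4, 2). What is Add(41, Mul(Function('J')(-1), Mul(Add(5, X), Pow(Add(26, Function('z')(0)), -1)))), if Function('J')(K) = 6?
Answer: Rational(275, 7) ≈ 39.286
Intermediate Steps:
Function('z')(Z) = 16
X = -17
Add(41, Mul(Function('J')(-1), Mul(Add(5, X), Pow(Add(26, Function('z')(0)), -1)))) = Add(41, Mul(6, Mul(Add(5, -17), Pow(Add(26, 16), -1)))) = Add(41, Mul(6, Mul(-12, Pow(42, -1)))) = Add(41, Mul(6, Mul(-12, Rational(1, 42)))) = Add(41, Mul(6, Rational(-2, 7))) = Add(41, Rational(-12, 7)) = Rational(275, 7)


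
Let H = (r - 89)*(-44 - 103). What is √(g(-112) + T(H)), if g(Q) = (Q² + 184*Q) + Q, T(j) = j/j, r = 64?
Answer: 5*I*√327 ≈ 90.416*I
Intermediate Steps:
H = 3675 (H = (64 - 89)*(-44 - 103) = -25*(-147) = 3675)
T(j) = 1
g(Q) = Q² + 185*Q
√(g(-112) + T(H)) = √(-112*(185 - 112) + 1) = √(-112*73 + 1) = √(-8176 + 1) = √(-8175) = 5*I*√327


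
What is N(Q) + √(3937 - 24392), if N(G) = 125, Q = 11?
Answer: 125 + I*√20455 ≈ 125.0 + 143.02*I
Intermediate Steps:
N(Q) + √(3937 - 24392) = 125 + √(3937 - 24392) = 125 + √(-20455) = 125 + I*√20455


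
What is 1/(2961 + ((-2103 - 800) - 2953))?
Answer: -1/2895 ≈ -0.00034542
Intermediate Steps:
1/(2961 + ((-2103 - 800) - 2953)) = 1/(2961 + (-2903 - 2953)) = 1/(2961 - 5856) = 1/(-2895) = -1/2895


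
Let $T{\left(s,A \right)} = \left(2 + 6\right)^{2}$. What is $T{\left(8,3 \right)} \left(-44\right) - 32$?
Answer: $-2848$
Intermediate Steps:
$T{\left(s,A \right)} = 64$ ($T{\left(s,A \right)} = 8^{2} = 64$)
$T{\left(8,3 \right)} \left(-44\right) - 32 = 64 \left(-44\right) - 32 = -2816 - 32 = -2848$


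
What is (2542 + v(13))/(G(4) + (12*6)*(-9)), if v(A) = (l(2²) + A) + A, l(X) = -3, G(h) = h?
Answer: -2565/644 ≈ -3.9829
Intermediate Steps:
v(A) = -3 + 2*A (v(A) = (-3 + A) + A = -3 + 2*A)
(2542 + v(13))/(G(4) + (12*6)*(-9)) = (2542 + (-3 + 2*13))/(4 + (12*6)*(-9)) = (2542 + (-3 + 26))/(4 + 72*(-9)) = (2542 + 23)/(4 - 648) = 2565/(-644) = 2565*(-1/644) = -2565/644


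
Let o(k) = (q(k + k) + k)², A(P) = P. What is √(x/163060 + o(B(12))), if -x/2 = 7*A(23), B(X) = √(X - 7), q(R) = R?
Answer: √299108214170/81530 ≈ 6.7081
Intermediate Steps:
B(X) = √(-7 + X)
o(k) = 9*k² (o(k) = ((k + k) + k)² = (2*k + k)² = (3*k)² = 9*k²)
x = -322 (x = -14*23 = -2*161 = -322)
√(x/163060 + o(B(12))) = √(-322/163060 + 9*(√(-7 + 12))²) = √(-322*1/163060 + 9*(√5)²) = √(-161/81530 + 9*5) = √(-161/81530 + 45) = √(3668689/81530) = √299108214170/81530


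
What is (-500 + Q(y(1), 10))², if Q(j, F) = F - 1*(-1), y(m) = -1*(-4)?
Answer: 239121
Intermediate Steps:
y(m) = 4
Q(j, F) = 1 + F (Q(j, F) = F + 1 = 1 + F)
(-500 + Q(y(1), 10))² = (-500 + (1 + 10))² = (-500 + 11)² = (-489)² = 239121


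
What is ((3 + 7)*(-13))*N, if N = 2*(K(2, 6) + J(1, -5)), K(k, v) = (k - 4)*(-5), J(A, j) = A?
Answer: -2860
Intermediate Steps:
K(k, v) = 20 - 5*k (K(k, v) = (-4 + k)*(-5) = 20 - 5*k)
N = 22 (N = 2*((20 - 5*2) + 1) = 2*((20 - 10) + 1) = 2*(10 + 1) = 2*11 = 22)
((3 + 7)*(-13))*N = ((3 + 7)*(-13))*22 = (10*(-13))*22 = -130*22 = -2860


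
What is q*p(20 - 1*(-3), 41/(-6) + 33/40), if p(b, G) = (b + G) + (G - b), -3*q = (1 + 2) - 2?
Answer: 721/180 ≈ 4.0056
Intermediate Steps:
q = -1/3 (q = -((1 + 2) - 2)/3 = -(3 - 2)/3 = -1/3*1 = -1/3 ≈ -0.33333)
p(b, G) = 2*G (p(b, G) = (G + b) + (G - b) = 2*G)
q*p(20 - 1*(-3), 41/(-6) + 33/40) = -2*(41/(-6) + 33/40)/3 = -2*(41*(-1/6) + 33*(1/40))/3 = -2*(-41/6 + 33/40)/3 = -2*(-721)/(3*120) = -1/3*(-721/60) = 721/180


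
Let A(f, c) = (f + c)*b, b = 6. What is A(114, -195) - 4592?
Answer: -5078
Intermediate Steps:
A(f, c) = 6*c + 6*f (A(f, c) = (f + c)*6 = (c + f)*6 = 6*c + 6*f)
A(114, -195) - 4592 = (6*(-195) + 6*114) - 4592 = (-1170 + 684) - 4592 = -486 - 4592 = -5078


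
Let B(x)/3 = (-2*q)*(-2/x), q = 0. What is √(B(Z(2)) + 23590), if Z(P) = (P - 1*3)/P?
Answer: √23590 ≈ 153.59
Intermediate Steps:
Z(P) = (-3 + P)/P (Z(P) = (P - 3)/P = (-3 + P)/P)
B(x) = 0 (B(x) = 3*((-2*0)*(-2/x)) = 3*(0*(-2/x)) = 3*0 = 0)
√(B(Z(2)) + 23590) = √(0 + 23590) = √23590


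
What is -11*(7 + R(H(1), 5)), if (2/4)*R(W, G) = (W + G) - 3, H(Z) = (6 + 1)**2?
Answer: -1199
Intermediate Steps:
H(Z) = 49 (H(Z) = 7**2 = 49)
R(W, G) = -6 + 2*G + 2*W (R(W, G) = 2*((W + G) - 3) = 2*((G + W) - 3) = 2*(-3 + G + W) = -6 + 2*G + 2*W)
-11*(7 + R(H(1), 5)) = -11*(7 + (-6 + 2*5 + 2*49)) = -11*(7 + (-6 + 10 + 98)) = -11*(7 + 102) = -11*109 = -1199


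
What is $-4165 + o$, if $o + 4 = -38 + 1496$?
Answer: $-2711$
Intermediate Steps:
$o = 1454$ ($o = -4 + \left(-38 + 1496\right) = -4 + 1458 = 1454$)
$-4165 + o = -4165 + 1454 = -2711$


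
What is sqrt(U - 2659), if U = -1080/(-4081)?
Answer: I*sqrt(44280070219)/4081 ≈ 51.563*I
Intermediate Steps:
U = 1080/4081 (U = -1080*(-1/4081) = 1080/4081 ≈ 0.26464)
sqrt(U - 2659) = sqrt(1080/4081 - 2659) = sqrt(-10850299/4081) = I*sqrt(44280070219)/4081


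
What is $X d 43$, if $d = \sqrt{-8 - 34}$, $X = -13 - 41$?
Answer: $- 2322 i \sqrt{42} \approx - 15048.0 i$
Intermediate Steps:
$X = -54$ ($X = -13 - 41 = -54$)
$d = i \sqrt{42}$ ($d = \sqrt{-42} = i \sqrt{42} \approx 6.4807 i$)
$X d 43 = - 54 i \sqrt{42} \cdot 43 = - 2322 i \sqrt{42}$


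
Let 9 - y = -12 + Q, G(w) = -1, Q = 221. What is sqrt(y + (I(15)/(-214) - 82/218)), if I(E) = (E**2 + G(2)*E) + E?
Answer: I*sqrt(109597187674)/23326 ≈ 14.193*I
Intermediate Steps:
I(E) = E**2 (I(E) = (E**2 - E) + E = E**2)
y = -200 (y = 9 - (-12 + 221) = 9 - 1*209 = 9 - 209 = -200)
sqrt(y + (I(15)/(-214) - 82/218)) = sqrt(-200 + (15**2/(-214) - 82/218)) = sqrt(-200 + (225*(-1/214) - 82*1/218)) = sqrt(-200 + (-225/214 - 41/109)) = sqrt(-200 - 33299/23326) = sqrt(-4698499/23326) = I*sqrt(109597187674)/23326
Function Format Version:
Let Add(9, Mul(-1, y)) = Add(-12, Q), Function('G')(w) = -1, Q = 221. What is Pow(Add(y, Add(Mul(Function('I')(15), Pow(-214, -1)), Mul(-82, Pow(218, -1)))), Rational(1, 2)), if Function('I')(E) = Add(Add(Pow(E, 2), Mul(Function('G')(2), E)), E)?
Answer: Mul(Rational(1, 23326), I, Pow(109597187674, Rational(1, 2))) ≈ Mul(14.193, I)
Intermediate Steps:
Function('I')(E) = Pow(E, 2) (Function('I')(E) = Add(Add(Pow(E, 2), Mul(-1, E)), E) = Pow(E, 2))
y = -200 (y = Add(9, Mul(-1, Add(-12, 221))) = Add(9, Mul(-1, 209)) = Add(9, -209) = -200)
Pow(Add(y, Add(Mul(Function('I')(15), Pow(-214, -1)), Mul(-82, Pow(218, -1)))), Rational(1, 2)) = Pow(Add(-200, Add(Mul(Pow(15, 2), Pow(-214, -1)), Mul(-82, Pow(218, -1)))), Rational(1, 2)) = Pow(Add(-200, Add(Mul(225, Rational(-1, 214)), Mul(-82, Rational(1, 218)))), Rational(1, 2)) = Pow(Add(-200, Add(Rational(-225, 214), Rational(-41, 109))), Rational(1, 2)) = Pow(Add(-200, Rational(-33299, 23326)), Rational(1, 2)) = Pow(Rational(-4698499, 23326), Rational(1, 2)) = Mul(Rational(1, 23326), I, Pow(109597187674, Rational(1, 2)))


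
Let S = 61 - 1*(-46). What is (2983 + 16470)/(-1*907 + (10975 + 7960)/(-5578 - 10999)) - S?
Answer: -1933279699/15054274 ≈ -128.42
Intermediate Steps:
S = 107 (S = 61 + 46 = 107)
(2983 + 16470)/(-1*907 + (10975 + 7960)/(-5578 - 10999)) - S = (2983 + 16470)/(-1*907 + (10975 + 7960)/(-5578 - 10999)) - 1*107 = 19453/(-907 + 18935/(-16577)) - 107 = 19453/(-907 + 18935*(-1/16577)) - 107 = 19453/(-907 - 18935/16577) - 107 = 19453/(-15054274/16577) - 107 = 19453*(-16577/15054274) - 107 = -322472381/15054274 - 107 = -1933279699/15054274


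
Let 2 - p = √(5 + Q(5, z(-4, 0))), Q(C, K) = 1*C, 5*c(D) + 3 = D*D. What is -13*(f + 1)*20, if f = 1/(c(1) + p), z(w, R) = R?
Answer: -18980/93 + 3250*√10/93 ≈ -93.576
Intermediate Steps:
c(D) = -⅗ + D²/5 (c(D) = -⅗ + (D*D)/5 = -⅗ + D²/5)
Q(C, K) = C
p = 2 - √10 (p = 2 - √(5 + 5) = 2 - √10 ≈ -1.1623)
f = 1/(8/5 - √10) (f = 1/((-⅗ + (⅕)*1²) + (2 - √10)) = 1/((-⅗ + (⅕)*1) + (2 - √10)) = 1/((-⅗ + ⅕) + (2 - √10)) = 1/(-⅖ + (2 - √10)) = 1/(8/5 - √10) ≈ -0.64009)
-13*(f + 1)*20 = -13*((-20/93 - 25*√10/186) + 1)*20 = -13*(73/93 - 25*√10/186)*20 = (-949/93 + 325*√10/186)*20 = -18980/93 + 3250*√10/93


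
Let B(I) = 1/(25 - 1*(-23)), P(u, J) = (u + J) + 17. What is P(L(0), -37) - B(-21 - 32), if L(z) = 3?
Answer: -817/48 ≈ -17.021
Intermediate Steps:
P(u, J) = 17 + J + u (P(u, J) = (J + u) + 17 = 17 + J + u)
B(I) = 1/48 (B(I) = 1/(25 + 23) = 1/48)
P(L(0), -37) - B(-21 - 32) = (17 - 37 + 3) - 1*1/48 = -17 - 1/48 = -817/48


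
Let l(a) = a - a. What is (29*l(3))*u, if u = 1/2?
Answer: 0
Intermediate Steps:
u = ½ ≈ 0.50000
l(a) = 0
(29*l(3))*u = (29*0)*(½) = 0*(½) = 0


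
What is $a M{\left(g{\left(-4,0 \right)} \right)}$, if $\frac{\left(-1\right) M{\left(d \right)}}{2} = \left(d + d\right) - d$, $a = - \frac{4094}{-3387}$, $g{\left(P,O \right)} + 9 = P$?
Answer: $\frac{106444}{3387} \approx 31.427$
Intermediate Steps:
$g{\left(P,O \right)} = -9 + P$
$a = \frac{4094}{3387}$ ($a = \left(-4094\right) \left(- \frac{1}{3387}\right) = \frac{4094}{3387} \approx 1.2087$)
$M{\left(d \right)} = - 2 d$ ($M{\left(d \right)} = - 2 \left(\left(d + d\right) - d\right) = - 2 \left(2 d - d\right) = - 2 d$)
$a M{\left(g{\left(-4,0 \right)} \right)} = \frac{4094 \left(- 2 \left(-9 - 4\right)\right)}{3387} = \frac{4094 \left(\left(-2\right) \left(-13\right)\right)}{3387} = \frac{4094}{3387} \cdot 26 = \frac{106444}{3387}$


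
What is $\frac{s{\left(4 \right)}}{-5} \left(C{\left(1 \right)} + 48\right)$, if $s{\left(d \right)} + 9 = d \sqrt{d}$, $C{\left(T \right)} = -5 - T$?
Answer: $\frac{42}{5} \approx 8.4$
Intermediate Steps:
$s{\left(d \right)} = -9 + d^{\frac{3}{2}}$ ($s{\left(d \right)} = -9 + d \sqrt{d} = -9 + d^{\frac{3}{2}}$)
$\frac{s{\left(4 \right)}}{-5} \left(C{\left(1 \right)} + 48\right) = \frac{-9 + 4^{\frac{3}{2}}}{-5} \left(\left(-5 - 1\right) + 48\right) = \left(-9 + 8\right) \left(- \frac{1}{5}\right) \left(\left(-5 - 1\right) + 48\right) = \left(-1\right) \left(- \frac{1}{5}\right) \left(-6 + 48\right) = \frac{1}{5} \cdot 42 = \frac{42}{5}$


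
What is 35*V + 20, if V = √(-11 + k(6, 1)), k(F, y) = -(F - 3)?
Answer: 20 + 35*I*√14 ≈ 20.0 + 130.96*I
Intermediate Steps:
k(F, y) = 3 - F (k(F, y) = -(-3 + F) = 3 - F)
V = I*√14 (V = √(-11 + (3 - 1*6)) = √(-11 + (3 - 6)) = √(-11 - 3) = √(-14) = I*√14 ≈ 3.7417*I)
35*V + 20 = 35*(I*√14) + 20 = 35*I*√14 + 20 = 20 + 35*I*√14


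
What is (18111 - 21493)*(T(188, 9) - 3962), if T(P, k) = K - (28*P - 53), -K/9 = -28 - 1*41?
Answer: 28922864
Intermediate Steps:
K = 621 (K = -9*(-28 - 1*41) = -9*(-28 - 41) = -9*(-69) = 621)
T(P, k) = 674 - 28*P (T(P, k) = 621 - (28*P - 53) = 621 - (-53 + 28*P) = 621 + (53 - 28*P) = 674 - 28*P)
(18111 - 21493)*(T(188, 9) - 3962) = (18111 - 21493)*((674 - 28*188) - 3962) = -3382*((674 - 5264) - 3962) = -3382*(-4590 - 3962) = -3382*(-8552) = 28922864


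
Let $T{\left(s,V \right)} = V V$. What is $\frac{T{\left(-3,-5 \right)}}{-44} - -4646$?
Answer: $\frac{204399}{44} \approx 4645.4$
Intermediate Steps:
$T{\left(s,V \right)} = V^{2}$
$\frac{T{\left(-3,-5 \right)}}{-44} - -4646 = \frac{\left(-5\right)^{2}}{-44} - -4646 = 25 \left(- \frac{1}{44}\right) + 4646 = - \frac{25}{44} + 4646 = \frac{204399}{44}$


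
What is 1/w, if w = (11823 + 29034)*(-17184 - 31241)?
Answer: -1/1978500225 ≈ -5.0543e-10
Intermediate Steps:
w = -1978500225 (w = 40857*(-48425) = -1978500225)
1/w = 1/(-1978500225) = -1/1978500225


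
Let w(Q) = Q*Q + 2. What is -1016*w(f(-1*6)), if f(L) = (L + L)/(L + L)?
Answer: -3048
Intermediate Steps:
f(L) = 1 (f(L) = (2*L)/((2*L)) = (2*L)*(1/(2*L)) = 1)
w(Q) = 2 + Q² (w(Q) = Q² + 2 = 2 + Q²)
-1016*w(f(-1*6)) = -1016*(2 + 1²) = -1016*(2 + 1) = -1016*3 = -3048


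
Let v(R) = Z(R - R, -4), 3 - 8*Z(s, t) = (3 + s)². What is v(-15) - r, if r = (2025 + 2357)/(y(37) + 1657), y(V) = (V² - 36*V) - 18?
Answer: -5639/1676 ≈ -3.3646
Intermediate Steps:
y(V) = -18 + V² - 36*V
Z(s, t) = 3/8 - (3 + s)²/8
v(R) = -¾ (v(R) = 3/8 - (3 + (R - R))²/8 = 3/8 - (3 + 0)²/8 = 3/8 - ⅛*3² = 3/8 - ⅛*9 = 3/8 - 9/8 = -¾)
r = 2191/838 (r = (2025 + 2357)/((-18 + 37² - 36*37) + 1657) = 4382/((-18 + 1369 - 1332) + 1657) = 4382/(19 + 1657) = 4382/1676 = 4382*(1/1676) = 2191/838 ≈ 2.6146)
v(-15) - r = -¾ - 1*2191/838 = -¾ - 2191/838 = -5639/1676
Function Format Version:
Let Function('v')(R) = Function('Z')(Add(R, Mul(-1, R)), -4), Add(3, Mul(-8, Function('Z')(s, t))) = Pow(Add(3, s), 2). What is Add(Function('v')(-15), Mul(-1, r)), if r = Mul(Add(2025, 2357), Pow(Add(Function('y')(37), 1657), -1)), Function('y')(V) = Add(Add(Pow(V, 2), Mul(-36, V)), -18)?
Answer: Rational(-5639, 1676) ≈ -3.3646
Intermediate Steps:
Function('y')(V) = Add(-18, Pow(V, 2), Mul(-36, V))
Function('Z')(s, t) = Add(Rational(3, 8), Mul(Rational(-1, 8), Pow(Add(3, s), 2)))
Function('v')(R) = Rational(-3, 4) (Function('v')(R) = Add(Rational(3, 8), Mul(Rational(-1, 8), Pow(Add(3, Add(R, Mul(-1, R))), 2))) = Add(Rational(3, 8), Mul(Rational(-1, 8), Pow(Add(3, 0), 2))) = Add(Rational(3, 8), Mul(Rational(-1, 8), Pow(3, 2))) = Add(Rational(3, 8), Mul(Rational(-1, 8), 9)) = Add(Rational(3, 8), Rational(-9, 8)) = Rational(-3, 4))
r = Rational(2191, 838) (r = Mul(Add(2025, 2357), Pow(Add(Add(-18, Pow(37, 2), Mul(-36, 37)), 1657), -1)) = Mul(4382, Pow(Add(Add(-18, 1369, -1332), 1657), -1)) = Mul(4382, Pow(Add(19, 1657), -1)) = Mul(4382, Pow(1676, -1)) = Mul(4382, Rational(1, 1676)) = Rational(2191, 838) ≈ 2.6146)
Add(Function('v')(-15), Mul(-1, r)) = Add(Rational(-3, 4), Mul(-1, Rational(2191, 838))) = Add(Rational(-3, 4), Rational(-2191, 838)) = Rational(-5639, 1676)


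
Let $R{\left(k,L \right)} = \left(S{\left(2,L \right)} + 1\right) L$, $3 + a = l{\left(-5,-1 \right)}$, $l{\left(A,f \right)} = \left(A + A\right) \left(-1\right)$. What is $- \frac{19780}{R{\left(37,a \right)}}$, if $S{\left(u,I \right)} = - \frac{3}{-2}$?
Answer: $- \frac{7912}{7} \approx -1130.3$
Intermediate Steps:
$S{\left(u,I \right)} = \frac{3}{2}$ ($S{\left(u,I \right)} = \left(-3\right) \left(- \frac{1}{2}\right) = \frac{3}{2}$)
$l{\left(A,f \right)} = - 2 A$ ($l{\left(A,f \right)} = 2 A \left(-1\right) = - 2 A$)
$a = 7$ ($a = -3 - -10 = -3 + 10 = 7$)
$R{\left(k,L \right)} = \frac{5 L}{2}$ ($R{\left(k,L \right)} = \left(\frac{3}{2} + 1\right) L = \frac{5 L}{2}$)
$- \frac{19780}{R{\left(37,a \right)}} = - \frac{19780}{\frac{5}{2} \cdot 7} = - \frac{19780}{\frac{35}{2}} = \left(-19780\right) \frac{2}{35} = - \frac{7912}{7}$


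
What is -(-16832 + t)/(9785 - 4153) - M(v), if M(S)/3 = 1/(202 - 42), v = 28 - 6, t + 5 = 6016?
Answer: 53577/28160 ≈ 1.9026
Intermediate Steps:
t = 6011 (t = -5 + 6016 = 6011)
v = 22
M(S) = 3/160 (M(S) = 3/(202 - 42) = 3/160)
-(-16832 + t)/(9785 - 4153) - M(v) = -(-16832 + 6011)/(9785 - 4153) - 1*3/160 = -(-10821)/5632 - 3/160 = -1*(-10821/5632) - 3/160 = 10821/5632 - 3/160 = 53577/28160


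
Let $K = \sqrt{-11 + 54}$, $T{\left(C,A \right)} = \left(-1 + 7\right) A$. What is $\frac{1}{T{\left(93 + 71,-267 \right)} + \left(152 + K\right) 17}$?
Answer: $\frac{982}{951897} - \frac{17 \sqrt{43}}{951897} \approx 0.00091451$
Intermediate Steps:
$T{\left(C,A \right)} = 6 A$
$K = \sqrt{43} \approx 6.5574$
$\frac{1}{T{\left(93 + 71,-267 \right)} + \left(152 + K\right) 17} = \frac{1}{6 \left(-267\right) + \left(152 + \sqrt{43}\right) 17} = \frac{1}{-1602 + \left(2584 + 17 \sqrt{43}\right)} = \frac{1}{982 + 17 \sqrt{43}}$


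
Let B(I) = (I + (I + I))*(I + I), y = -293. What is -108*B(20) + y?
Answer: -259493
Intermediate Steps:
B(I) = 6*I² (B(I) = (I + 2*I)*(2*I) = (3*I)*(2*I) = 6*I²)
-108*B(20) + y = -648*20² - 293 = -648*400 - 293 = -108*2400 - 293 = -259200 - 293 = -259493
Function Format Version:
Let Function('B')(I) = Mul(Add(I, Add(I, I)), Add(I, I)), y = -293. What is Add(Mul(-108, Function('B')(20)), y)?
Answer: -259493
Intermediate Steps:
Function('B')(I) = Mul(6, Pow(I, 2)) (Function('B')(I) = Mul(Add(I, Mul(2, I)), Mul(2, I)) = Mul(Mul(3, I), Mul(2, I)) = Mul(6, Pow(I, 2)))
Add(Mul(-108, Function('B')(20)), y) = Add(Mul(-108, Mul(6, Pow(20, 2))), -293) = Add(Mul(-108, Mul(6, 400)), -293) = Add(Mul(-108, 2400), -293) = Add(-259200, -293) = -259493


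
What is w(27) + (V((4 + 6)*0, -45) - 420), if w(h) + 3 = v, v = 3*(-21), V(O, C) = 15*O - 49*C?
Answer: 1719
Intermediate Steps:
V(O, C) = -49*C + 15*O
v = -63
w(h) = -66 (w(h) = -3 - 63 = -66)
w(27) + (V((4 + 6)*0, -45) - 420) = -66 + ((-49*(-45) + 15*((4 + 6)*0)) - 420) = -66 + ((2205 + 15*(10*0)) - 420) = -66 + ((2205 + 15*0) - 420) = -66 + ((2205 + 0) - 420) = -66 + (2205 - 420) = -66 + 1785 = 1719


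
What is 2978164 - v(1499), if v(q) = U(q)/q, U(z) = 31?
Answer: 4464267805/1499 ≈ 2.9782e+6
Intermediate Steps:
v(q) = 31/q
2978164 - v(1499) = 2978164 - 31/1499 = 4464267805/1499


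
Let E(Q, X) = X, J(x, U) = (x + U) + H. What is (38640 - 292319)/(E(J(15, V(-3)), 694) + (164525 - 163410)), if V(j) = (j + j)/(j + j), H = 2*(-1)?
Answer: -253679/1809 ≈ -140.23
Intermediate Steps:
H = -2
V(j) = 1 (V(j) = (2*j)/((2*j)) = (2*j)*(1/(2*j)) = 1)
J(x, U) = -2 + U + x (J(x, U) = (x + U) - 2 = (U + x) - 2 = -2 + U + x)
(38640 - 292319)/(E(J(15, V(-3)), 694) + (164525 - 163410)) = (38640 - 292319)/(694 + (164525 - 163410)) = -253679/(694 + 1115) = -253679/1809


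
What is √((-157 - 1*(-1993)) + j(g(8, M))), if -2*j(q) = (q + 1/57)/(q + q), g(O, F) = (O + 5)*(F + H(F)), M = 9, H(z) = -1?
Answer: √64510427046/5928 ≈ 42.846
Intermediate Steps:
g(O, F) = (-1 + F)*(5 + O) (g(O, F) = (O + 5)*(F - 1) = (5 + O)*(-1 + F) = (-1 + F)*(5 + O))
j(q) = -(1/57 + q)/(4*q) (j(q) = -(q + 1/57)/(2*(q + q)) = -(q + 1/57)/(2*(2*q)) = -(1/57 + q)*1/(2*q)/2 = -(1/57 + q)/(4*q))
√((-157 - 1*(-1993)) + j(g(8, M))) = √((-157 - 1*(-1993)) + (-1 - 57*(-5 - 1*8 + 5*9 + 9*8))/(228*(-5 - 1*8 + 5*9 + 9*8))) = √((-157 + 1993) + (-1 - 57*(-5 - 8 + 45 + 72))/(228*(-5 - 8 + 45 + 72))) = √(1836 + (1/228)*(-1 - 57*104)/104) = √(1836 + (1/228)*(1/104)*(-1 - 5928)) = √(1836 + (1/228)*(1/104)*(-5929)) = √(1836 - 5929/23712) = √(43529303/23712) = √64510427046/5928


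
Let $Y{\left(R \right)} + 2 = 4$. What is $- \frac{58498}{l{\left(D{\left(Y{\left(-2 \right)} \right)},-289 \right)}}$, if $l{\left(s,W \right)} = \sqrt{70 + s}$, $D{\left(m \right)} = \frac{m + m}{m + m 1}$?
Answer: $- \frac{58498 \sqrt{71}}{71} \approx -6942.4$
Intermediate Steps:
$Y{\left(R \right)} = 2$ ($Y{\left(R \right)} = -2 + 4 = 2$)
$D{\left(m \right)} = 1$ ($D{\left(m \right)} = \frac{2 m}{m + m} = \frac{2 m}{2 m} = 2 m \frac{1}{2 m} = 1$)
$- \frac{58498}{l{\left(D{\left(Y{\left(-2 \right)} \right)},-289 \right)}} = - \frac{58498}{\sqrt{70 + 1}} = - \frac{58498}{\sqrt{71}} = - 58498 \frac{\sqrt{71}}{71} = - \frac{58498 \sqrt{71}}{71}$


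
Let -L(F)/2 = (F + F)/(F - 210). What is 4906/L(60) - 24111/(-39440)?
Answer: 120957011/39440 ≈ 3066.9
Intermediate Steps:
L(F) = -4*F/(-210 + F) (L(F) = -2*(F + F)/(F - 210) = -2*2*F/(-210 + F) = -4*F/(-210 + F))
4906/L(60) - 24111/(-39440) = 4906/((-4*60/(-210 + 60))) - 24111/(-39440) = 4906/((-4*60/(-150))) - 24111*(-1/39440) = 4906/((-4*60*(-1/150))) + 24111/39440 = 4906/(8/5) + 24111/39440 = 4906*(5/8) + 24111/39440 = 12265/4 + 24111/39440 = 120957011/39440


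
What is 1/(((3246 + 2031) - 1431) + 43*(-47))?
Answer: 1/1825 ≈ 0.00054795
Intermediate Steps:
1/(((3246 + 2031) - 1431) + 43*(-47)) = 1/((5277 - 1431) - 2021) = 1/(3846 - 2021) = 1/1825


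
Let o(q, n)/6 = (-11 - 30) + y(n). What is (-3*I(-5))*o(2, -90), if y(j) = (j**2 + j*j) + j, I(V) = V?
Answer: 1446210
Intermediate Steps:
y(j) = j + 2*j**2 (y(j) = (j**2 + j**2) + j = 2*j**2 + j = j + 2*j**2)
o(q, n) = -246 + 6*n*(1 + 2*n) (o(q, n) = 6*((-11 - 30) + n*(1 + 2*n)) = 6*(-41 + n*(1 + 2*n)) = -246 + 6*n*(1 + 2*n))
(-3*I(-5))*o(2, -90) = (-3*(-5))*(-246 + 6*(-90)*(1 + 2*(-90))) = 15*(-246 + 6*(-90)*(1 - 180)) = 15*(-246 + 6*(-90)*(-179)) = 15*(-246 + 96660) = 15*96414 = 1446210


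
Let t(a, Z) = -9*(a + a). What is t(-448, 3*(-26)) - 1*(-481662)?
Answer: 489726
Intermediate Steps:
t(a, Z) = -18*a
t(-448, 3*(-26)) - 1*(-481662) = -18*(-448) - 1*(-481662) = 8064 + 481662 = 489726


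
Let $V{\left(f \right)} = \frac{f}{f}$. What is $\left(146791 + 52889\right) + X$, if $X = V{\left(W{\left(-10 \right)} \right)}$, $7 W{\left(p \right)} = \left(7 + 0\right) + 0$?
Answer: $199681$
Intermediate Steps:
$W{\left(p \right)} = 1$ ($W{\left(p \right)} = \frac{\left(7 + 0\right) + 0}{7} = \frac{7 + 0}{7} = \frac{1}{7} \cdot 7 = 1$)
$V{\left(f \right)} = 1$
$X = 1$
$\left(146791 + 52889\right) + X = \left(146791 + 52889\right) + 1 = 199680 + 1 = 199681$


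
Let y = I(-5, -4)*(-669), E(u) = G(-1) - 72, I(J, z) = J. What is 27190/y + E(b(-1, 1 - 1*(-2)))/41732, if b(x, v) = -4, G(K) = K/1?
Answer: 226889779/27918708 ≈ 8.1268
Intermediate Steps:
G(K) = K (G(K) = K*1 = K)
E(u) = -73 (E(u) = -1 - 72 = -73)
y = 3345 (y = -5*(-669) = 3345)
27190/y + E(b(-1, 1 - 1*(-2)))/41732 = 27190/3345 - 73/41732 = 27190*(1/3345) - 73*1/41732 = 5438/669 - 73/41732 = 226889779/27918708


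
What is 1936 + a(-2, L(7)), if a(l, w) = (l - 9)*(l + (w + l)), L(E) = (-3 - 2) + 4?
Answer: 1991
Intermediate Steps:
L(E) = -1 (L(E) = -5 + 4 = -1)
a(l, w) = (-9 + l)*(w + 2*l) (a(l, w) = (-9 + l)*(l + (l + w)) = (-9 + l)*(w + 2*l))
1936 + a(-2, L(7)) = 1936 + (-18*(-2) - 9*(-1) + 2*(-2)**2 - 2*(-1)) = 1936 + (36 + 9 + 2*4 + 2) = 1936 + (36 + 9 + 8 + 2) = 1936 + 55 = 1991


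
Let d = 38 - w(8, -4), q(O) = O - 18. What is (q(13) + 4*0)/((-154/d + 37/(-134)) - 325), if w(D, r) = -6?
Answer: 335/22028 ≈ 0.015208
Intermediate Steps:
q(O) = -18 + O
d = 44 (d = 38 - 1*(-6) = 38 + 6 = 44)
(q(13) + 4*0)/((-154/d + 37/(-134)) - 325) = ((-18 + 13) + 4*0)/((-154/44 + 37/(-134)) - 325) = (-5 + 0)/((-154*1/44 + 37*(-1/134)) - 325) = -5/((-7/2 - 37/134) - 325) = -5/(-253/67 - 325) = -5/(-22028/67) = -5*(-67/22028) = 335/22028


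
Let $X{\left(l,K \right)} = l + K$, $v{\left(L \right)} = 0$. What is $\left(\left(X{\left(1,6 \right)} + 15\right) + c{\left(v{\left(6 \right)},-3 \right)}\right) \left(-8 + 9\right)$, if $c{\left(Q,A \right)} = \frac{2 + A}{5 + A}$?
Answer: $\frac{43}{2} \approx 21.5$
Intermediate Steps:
$c{\left(Q,A \right)} = \frac{2 + A}{5 + A}$
$X{\left(l,K \right)} = K + l$
$\left(\left(X{\left(1,6 \right)} + 15\right) + c{\left(v{\left(6 \right)},-3 \right)}\right) \left(-8 + 9\right) = \left(\left(\left(6 + 1\right) + 15\right) + \frac{2 - 3}{5 - 3}\right) \left(-8 + 9\right) = \left(\left(7 + 15\right) + \frac{1}{2} \left(-1\right)\right) 1 = \left(22 + \frac{1}{2} \left(-1\right)\right) 1 = \left(22 - \frac{1}{2}\right) 1 = \frac{43}{2} \cdot 1 = \frac{43}{2}$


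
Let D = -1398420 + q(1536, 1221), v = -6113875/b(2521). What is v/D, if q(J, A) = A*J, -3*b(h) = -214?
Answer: -6113875/34028568 ≈ -0.17967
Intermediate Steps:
b(h) = 214/3 (b(h) = -1/3*(-214) = 214/3)
v = -18341625/214 (v = -6113875/214/3 = -6113875*3/214 = -18341625/214 ≈ -85709.)
D = 477036 (D = -1398420 + 1221*1536 = -1398420 + 1875456 = 477036)
v/D = -18341625/214/477036 = -18341625/214*1/477036 = -6113875/34028568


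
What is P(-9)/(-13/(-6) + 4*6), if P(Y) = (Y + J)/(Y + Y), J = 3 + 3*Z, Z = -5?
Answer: 7/157 ≈ 0.044586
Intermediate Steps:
J = -12 (J = 3 + 3*(-5) = 3 - 15 = -12)
P(Y) = (-12 + Y)/(2*Y) (P(Y) = (Y - 12)/(Y + Y) = (-12 + Y)/((2*Y)) = (-12 + Y)*(1/(2*Y)) = (-12 + Y)/(2*Y))
P(-9)/(-13/(-6) + 4*6) = ((½)*(-12 - 9)/(-9))/(-13/(-6) + 4*6) = ((½)*(-⅑)*(-21))/(-13*(-⅙) + 24) = 7/(6*(13/6 + 24)) = 7/(6*(157/6)) = (7/6)*(6/157) = 7/157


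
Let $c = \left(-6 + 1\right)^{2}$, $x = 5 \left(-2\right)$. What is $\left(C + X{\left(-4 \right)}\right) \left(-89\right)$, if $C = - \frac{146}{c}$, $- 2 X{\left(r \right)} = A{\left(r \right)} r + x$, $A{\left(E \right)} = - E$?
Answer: $- \frac{15931}{25} \approx -637.24$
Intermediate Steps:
$x = -10$
$X{\left(r \right)} = 5 + \frac{r^{2}}{2}$ ($X{\left(r \right)} = - \frac{- r r - 10}{2} = - \frac{- r^{2} - 10}{2} = - \frac{-10 - r^{2}}{2} = 5 + \frac{r^{2}}{2}$)
$c = 25$ ($c = \left(-5\right)^{2} = 25$)
$C = - \frac{146}{25} \approx -5.84$
$\left(C + X{\left(-4 \right)}\right) \left(-89\right) = \left(- \frac{146}{25} + \left(5 + \frac{\left(-4\right)^{2}}{2}\right)\right) \left(-89\right) = \left(- \frac{146}{25} + \left(5 + \frac{1}{2} \cdot 16\right)\right) \left(-89\right) = \left(- \frac{146}{25} + \left(5 + 8\right)\right) \left(-89\right) = \left(- \frac{146}{25} + 13\right) \left(-89\right) = \frac{179}{25} \left(-89\right) = - \frac{15931}{25}$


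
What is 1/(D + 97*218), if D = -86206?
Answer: -1/65060 ≈ -1.5370e-5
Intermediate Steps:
1/(D + 97*218) = 1/(-86206 + 97*218) = 1/(-86206 + 21146) = 1/(-65060) = -1/65060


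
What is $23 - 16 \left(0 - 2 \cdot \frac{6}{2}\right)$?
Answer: $119$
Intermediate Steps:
$23 - 16 \left(0 - 2 \cdot \frac{6}{2}\right) = 23 - 16 \left(0 - 2 \cdot 6 \cdot \frac{1}{2}\right) = 23 - 16 \left(0 - 6\right) = 23 - -96 = 23 + 96 = 119$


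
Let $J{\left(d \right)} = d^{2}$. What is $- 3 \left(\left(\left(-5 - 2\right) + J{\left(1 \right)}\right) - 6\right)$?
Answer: $36$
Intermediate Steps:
$- 3 \left(\left(\left(-5 - 2\right) + J{\left(1 \right)}\right) - 6\right) = - 3 \left(\left(\left(-5 - 2\right) + 1^{2}\right) - 6\right) = - 3 \left(\left(-7 + 1\right) - 6\right) = - 3 \left(-6 - 6\right) = \left(-3\right) \left(-12\right) = 36$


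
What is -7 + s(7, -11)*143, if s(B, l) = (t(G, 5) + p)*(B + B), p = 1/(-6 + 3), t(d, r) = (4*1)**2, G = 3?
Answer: 94073/3 ≈ 31358.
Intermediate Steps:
t(d, r) = 16 (t(d, r) = 4**2 = 16)
p = -1/3 (p = 1/(-3) = -1/3 ≈ -0.33333)
s(B, l) = 94*B/3 (s(B, l) = (16 - 1/3)*(B + B) = 47*(2*B)/3 = 94*B/3)
-7 + s(7, -11)*143 = -7 + ((94/3)*7)*143 = -7 + (658/3)*143 = -7 + 94094/3 = 94073/3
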